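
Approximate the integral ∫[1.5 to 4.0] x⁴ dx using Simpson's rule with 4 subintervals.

f(x) = x⁴
a = 1.5, b = 4.0, n = 4
h = (b - a)/n = 0.625000

Simpson's rule: (h/3)[f(x₀) + 4f(x₁) + 2f(x₂) + ... + f(xₙ)]

x_0 = 1.5000, f(x_0) = 5.062500, coefficient = 1
x_1 = 2.1250, f(x_1) = 20.390869, coefficient = 4
x_2 = 2.7500, f(x_2) = 57.191406, coefficient = 2
x_3 = 3.3750, f(x_3) = 129.746338, coefficient = 4
x_4 = 4.0000, f(x_4) = 256.000000, coefficient = 1

I ≈ (0.625000/3) × 975.994141 = 203.332113
Exact value: 203.281250
Error: 0.050863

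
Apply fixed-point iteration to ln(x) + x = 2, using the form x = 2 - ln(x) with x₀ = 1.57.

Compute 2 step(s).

Equation: ln(x) + x = 2
Fixed-point form: x = 2 - ln(x)
x₀ = 1.57

x_1 = g(1.570000) = 1.548924
x_2 = g(1.548924) = 1.562439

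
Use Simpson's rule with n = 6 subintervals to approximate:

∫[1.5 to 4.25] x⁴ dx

f(x) = x⁴
a = 1.5, b = 4.25, n = 6
h = (b - a)/n = 0.458333

Simpson's rule: (h/3)[f(x₀) + 4f(x₁) + 2f(x₂) + ... + f(xₙ)]

x_0 = 1.5000, f(x_0) = 5.062500, coefficient = 1
x_1 = 1.9583, f(x_1) = 14.707758, coefficient = 4
x_2 = 2.4167, f(x_2) = 34.108845, coefficient = 2
x_3 = 2.8750, f(x_3) = 68.320557, coefficient = 4
x_4 = 3.3333, f(x_4) = 123.456790, coefficient = 2
x_5 = 3.7917, f(x_5) = 206.690541, coefficient = 4
x_6 = 4.2500, f(x_6) = 326.253906, coefficient = 1

I ≈ (0.458333/3) × 1805.323098 = 275.813251
Exact value: 275.797070
Error: 0.016181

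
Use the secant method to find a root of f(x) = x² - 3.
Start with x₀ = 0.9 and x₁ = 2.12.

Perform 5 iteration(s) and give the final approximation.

f(x) = x² - 3
x₀ = 0.9, x₁ = 2.12

Secant formula: x_{n+1} = x_n - f(x_n)(x_n - x_{n-1})/(f(x_n) - f(x_{n-1}))

Iteration 1:
  f(0.900000) = -2.190000
  f(2.120000) = 1.494400
  x_2 = 2.120000 - 1.494400×(2.120000 - 0.900000)/(1.494400 - (-2.190000))
       = 1.625166
Iteration 2:
  f(2.120000) = 1.494400
  f(1.625166) = -0.358837
  x_3 = 1.625166 - (-0.358837)×(1.625166 - 2.120000)/(-0.358837 - 1.494400)
       = 1.720979
Iteration 3:
  f(1.625166) = -0.358837
  f(1.720979) = -0.038232
  x_4 = 1.720979 - (-0.038232)×(1.720979 - 1.625166)/(-0.038232 - (-0.358837))
       = 1.732404
Iteration 4:
  f(1.720979) = -0.038232
  f(1.732404) = 0.001225
  x_5 = 1.732404 - 0.001225×(1.732404 - 1.720979)/(0.001225 - (-0.038232))
       = 1.732050
Iteration 5:
  f(1.732404) = 0.001225
  f(1.732050) = -0.000004
  x_6 = 1.732050 - (-0.000004)×(1.732050 - 1.732404)/(-0.000004 - 0.001225)
       = 1.732051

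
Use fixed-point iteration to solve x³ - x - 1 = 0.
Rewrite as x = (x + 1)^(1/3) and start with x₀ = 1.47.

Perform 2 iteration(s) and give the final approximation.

Equation: x³ - x - 1 = 0
Fixed-point form: x = (x + 1)^(1/3)
x₀ = 1.47

x_1 = g(1.470000) = 1.351758
x_2 = g(1.351758) = 1.329834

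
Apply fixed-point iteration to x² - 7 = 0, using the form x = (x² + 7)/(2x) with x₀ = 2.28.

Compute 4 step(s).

Equation: x² - 7 = 0
Fixed-point form: x = (x² + 7)/(2x)
x₀ = 2.28

x_1 = g(2.280000) = 2.675088
x_2 = g(2.675088) = 2.645912
x_3 = g(2.645912) = 2.645751
x_4 = g(2.645751) = 2.645751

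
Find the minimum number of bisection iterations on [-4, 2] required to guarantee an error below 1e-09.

We need (b-a)/2^n ≤ 1e-09
(2 - (-4))/2^n ≤ 1e-09
6/2^n ≤ 1e-09
2^n ≥ 6000000000
n ≥ log₂(6000000000) = 32.48
n ≥ 33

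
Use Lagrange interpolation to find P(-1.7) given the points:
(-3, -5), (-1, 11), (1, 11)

Lagrange interpolation formula:
P(x) = Σ yᵢ × Lᵢ(x)
where Lᵢ(x) = Π_{j≠i} (x - xⱼ)/(xᵢ - xⱼ)

L_0(-1.7) = (-1.7 - (-1))/(-3 - (-1)) × (-1.7 - 1)/(-3 - 1) = 0.236250
L_1(-1.7) = (-1.7 - (-3))/(-1 - (-3)) × (-1.7 - 1)/(-1 - 1) = 0.877500
L_2(-1.7) = (-1.7 - (-3))/(1 - (-3)) × (-1.7 - (-1))/(1 - (-1)) = -0.113750

P(-1.7) = (-5)×L_0(-1.7) + 11×L_1(-1.7) + 11×L_2(-1.7)
P(-1.7) = 7.220000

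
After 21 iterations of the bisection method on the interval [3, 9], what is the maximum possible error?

Bisection error bound: |error| ≤ (b-a)/2^n
|error| ≤ (9 - 3)/2^21 = 6/2^21
|error| ≤ 0.0000028610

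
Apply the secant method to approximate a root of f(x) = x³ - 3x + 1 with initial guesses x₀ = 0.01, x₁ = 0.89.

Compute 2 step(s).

f(x) = x³ - 3x + 1
x₀ = 0.01, x₁ = 0.89

Secant formula: x_{n+1} = x_n - f(x_n)(x_n - x_{n-1})/(f(x_n) - f(x_{n-1}))

Iteration 1:
  f(0.010000) = 0.970001
  f(0.890000) = -0.965031
  x_2 = 0.890000 - (-0.965031)×(0.890000 - 0.010000)/(-0.965031 - 0.970001)
       = 0.451130
Iteration 2:
  f(0.890000) = -0.965031
  f(0.451130) = -0.261577
  x_3 = 0.451130 - (-0.261577)×(0.451130 - 0.890000)/(-0.261577 - (-0.965031))
       = 0.287938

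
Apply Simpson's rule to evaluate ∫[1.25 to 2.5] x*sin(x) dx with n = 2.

f(x) = x*sin(x)
a = 1.25, b = 2.5, n = 2
h = (b - a)/n = 0.625000

Simpson's rule: (h/3)[f(x₀) + 4f(x₁) + 2f(x₂) + ... + f(xₙ)]

x_0 = 1.2500, f(x_0) = 1.186231, coefficient = 1
x_1 = 1.8750, f(x_1) = 1.788911, coefficient = 4
x_2 = 2.5000, f(x_2) = 1.496180, coefficient = 1

I ≈ (0.625000/3) × 9.838054 = 2.049595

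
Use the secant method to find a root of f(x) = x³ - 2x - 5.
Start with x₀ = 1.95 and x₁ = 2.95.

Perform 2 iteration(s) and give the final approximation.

f(x) = x³ - 2x - 5
x₀ = 1.95, x₁ = 2.95

Secant formula: x_{n+1} = x_n - f(x_n)(x_n - x_{n-1})/(f(x_n) - f(x_{n-1}))

Iteration 1:
  f(1.950000) = -1.485125
  f(2.950000) = 14.772375
  x_2 = 2.950000 - 14.772375×(2.950000 - 1.950000)/(14.772375 - (-1.485125))
       = 2.041350
Iteration 2:
  f(2.950000) = 14.772375
  f(2.041350) = -0.576169
  x_3 = 2.041350 - (-0.576169)×(2.041350 - 2.950000)/(-0.576169 - 14.772375)
       = 2.075460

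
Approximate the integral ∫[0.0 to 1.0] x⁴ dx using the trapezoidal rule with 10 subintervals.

f(x) = x⁴
a = 0.0, b = 1.0, n = 10
h = (b - a)/n = 0.100000

Trapezoidal rule: (h/2)[f(x₀) + 2f(x₁) + 2f(x₂) + ... + f(xₙ)]

x_0 = 0.0000, f(x_0) = 0.000000, coefficient = 1
x_1 = 0.1000, f(x_1) = 0.000100, coefficient = 2
x_2 = 0.2000, f(x_2) = 0.001600, coefficient = 2
x_3 = 0.3000, f(x_3) = 0.008100, coefficient = 2
x_4 = 0.4000, f(x_4) = 0.025600, coefficient = 2
x_5 = 0.5000, f(x_5) = 0.062500, coefficient = 2
x_6 = 0.6000, f(x_6) = 0.129600, coefficient = 2
x_7 = 0.7000, f(x_7) = 0.240100, coefficient = 2
x_8 = 0.8000, f(x_8) = 0.409600, coefficient = 2
x_9 = 0.9000, f(x_9) = 0.656100, coefficient = 2
x_10 = 1.0000, f(x_10) = 1.000000, coefficient = 1

I ≈ (0.100000/2) × 4.066600 = 0.203330
Exact value: 0.200000
Error: 0.003330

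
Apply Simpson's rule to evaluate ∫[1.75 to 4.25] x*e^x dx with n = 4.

f(x) = x*e^x
a = 1.75, b = 4.25, n = 4
h = (b - a)/n = 0.625000

Simpson's rule: (h/3)[f(x₀) + 4f(x₁) + 2f(x₂) + ... + f(xₙ)]

x_0 = 1.7500, f(x_0) = 10.070555, coefficient = 1
x_1 = 2.3750, f(x_1) = 25.533656, coefficient = 4
x_2 = 3.0000, f(x_2) = 60.256611, coefficient = 2
x_3 = 3.6250, f(x_3) = 136.027121, coefficient = 4
x_4 = 4.2500, f(x_4) = 297.948002, coefficient = 1

I ≈ (0.625000/3) × 1074.774890 = 223.911435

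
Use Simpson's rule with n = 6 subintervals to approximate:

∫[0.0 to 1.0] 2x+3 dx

f(x) = 2x+3
a = 0.0, b = 1.0, n = 6
h = (b - a)/n = 0.166667

Simpson's rule: (h/3)[f(x₀) + 4f(x₁) + 2f(x₂) + ... + f(xₙ)]

x_0 = 0.0000, f(x_0) = 3.000000, coefficient = 1
x_1 = 0.1667, f(x_1) = 3.333333, coefficient = 4
x_2 = 0.3333, f(x_2) = 3.666667, coefficient = 2
x_3 = 0.5000, f(x_3) = 4.000000, coefficient = 4
x_4 = 0.6667, f(x_4) = 4.333333, coefficient = 2
x_5 = 0.8333, f(x_5) = 4.666667, coefficient = 4
x_6 = 1.0000, f(x_6) = 5.000000, coefficient = 1

I ≈ (0.166667/3) × 72.000000 = 4.000000
Exact value: 4.000000
Error: 0.000000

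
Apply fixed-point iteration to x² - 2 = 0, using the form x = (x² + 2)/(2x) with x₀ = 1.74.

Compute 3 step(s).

Equation: x² - 2 = 0
Fixed-point form: x = (x² + 2)/(2x)
x₀ = 1.74

x_1 = g(1.740000) = 1.444713
x_2 = g(1.444713) = 1.414535
x_3 = g(1.414535) = 1.414214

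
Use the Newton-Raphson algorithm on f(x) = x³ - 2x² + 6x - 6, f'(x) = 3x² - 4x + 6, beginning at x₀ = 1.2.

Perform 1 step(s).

f(x) = x³ - 2x² + 6x - 6
f'(x) = 3x² - 4x + 6
x₀ = 1.2

Newton-Raphson formula: x_{n+1} = x_n - f(x_n)/f'(x_n)

Iteration 1:
  f(1.200000) = 0.048000
  f'(1.200000) = 5.520000
  x_1 = 1.200000 - 0.048000/5.520000 = 1.191304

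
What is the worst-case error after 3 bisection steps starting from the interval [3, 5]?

Bisection error bound: |error| ≤ (b-a)/2^n
|error| ≤ (5 - 3)/2^3 = 2/2^3
|error| ≤ 0.2500000000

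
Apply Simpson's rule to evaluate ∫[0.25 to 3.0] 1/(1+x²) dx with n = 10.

f(x) = 1/(1+x²)
a = 0.25, b = 3.0, n = 10
h = (b - a)/n = 0.275000

Simpson's rule: (h/3)[f(x₀) + 4f(x₁) + 2f(x₂) + ... + f(xₙ)]

x_0 = 0.2500, f(x_0) = 0.941176, coefficient = 1
x_1 = 0.5250, f(x_1) = 0.783929, coefficient = 4
x_2 = 0.8000, f(x_2) = 0.609756, coefficient = 2
x_3 = 1.0750, f(x_3) = 0.463903, coefficient = 4
x_4 = 1.3500, f(x_4) = 0.354296, coefficient = 2
x_5 = 1.6250, f(x_5) = 0.274678, coefficient = 4
x_6 = 1.9000, f(x_6) = 0.216920, coefficient = 2
x_7 = 2.1750, f(x_7) = 0.174501, coefficient = 4
x_8 = 2.4500, f(x_8) = 0.142806, coefficient = 2
x_9 = 2.7250, f(x_9) = 0.118686, coefficient = 4
x_10 = 3.0000, f(x_10) = 0.100000, coefficient = 1

I ≈ (0.275000/3) × 10.951519 = 1.003889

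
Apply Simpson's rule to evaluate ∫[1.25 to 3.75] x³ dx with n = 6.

f(x) = x³
a = 1.25, b = 3.75, n = 6
h = (b - a)/n = 0.416667

Simpson's rule: (h/3)[f(x₀) + 4f(x₁) + 2f(x₂) + ... + f(xₙ)]

x_0 = 1.2500, f(x_0) = 1.953125, coefficient = 1
x_1 = 1.6667, f(x_1) = 4.629630, coefficient = 4
x_2 = 2.0833, f(x_2) = 9.042245, coefficient = 2
x_3 = 2.5000, f(x_3) = 15.625000, coefficient = 4
x_4 = 2.9167, f(x_4) = 24.811921, coefficient = 2
x_5 = 3.3333, f(x_5) = 37.037037, coefficient = 4
x_6 = 3.7500, f(x_6) = 52.734375, coefficient = 1

I ≈ (0.416667/3) × 351.562500 = 48.828125
Exact value: 48.828125
Error: 0.000000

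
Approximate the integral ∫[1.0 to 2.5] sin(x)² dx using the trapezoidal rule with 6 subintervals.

f(x) = sin(x)²
a = 1.0, b = 2.5, n = 6
h = (b - a)/n = 0.250000

Trapezoidal rule: (h/2)[f(x₀) + 2f(x₁) + 2f(x₂) + ... + f(xₙ)]

x_0 = 1.0000, f(x_0) = 0.708073, coefficient = 1
x_1 = 1.2500, f(x_1) = 0.900572, coefficient = 2
x_2 = 1.5000, f(x_2) = 0.994996, coefficient = 2
x_3 = 1.7500, f(x_3) = 0.968228, coefficient = 2
x_4 = 2.0000, f(x_4) = 0.826822, coefficient = 2
x_5 = 2.2500, f(x_5) = 0.605398, coefficient = 2
x_6 = 2.5000, f(x_6) = 0.358169, coefficient = 1

I ≈ (0.250000/2) × 9.658275 = 1.207284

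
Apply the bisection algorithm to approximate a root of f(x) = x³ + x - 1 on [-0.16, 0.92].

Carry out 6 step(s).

f(x) = x³ + x - 1
Initial interval: [-0.16, 0.92]

Iteration 1:
  c_1 = (-0.160000 + 0.920000)/2 = 0.380000
  f(c_1) = f(0.380000) = -0.565128
  f(a) × f(c) ≥ 0, new interval: [0.380000, 0.920000]
Iteration 2:
  c_2 = (0.380000 + 0.920000)/2 = 0.650000
  f(c_2) = f(0.650000) = -0.075375
  f(a) × f(c) ≥ 0, new interval: [0.650000, 0.920000]
Iteration 3:
  c_3 = (0.650000 + 0.920000)/2 = 0.785000
  f(c_3) = f(0.785000) = 0.268737
  f(a) × f(c) < 0, new interval: [0.650000, 0.785000]
Iteration 4:
  c_4 = (0.650000 + 0.785000)/2 = 0.717500
  f(c_4) = f(0.717500) = 0.086873
  f(a) × f(c) < 0, new interval: [0.650000, 0.717500]
Iteration 5:
  c_5 = (0.650000 + 0.717500)/2 = 0.683750
  f(c_5) = f(0.683750) = 0.003413
  f(a) × f(c) < 0, new interval: [0.650000, 0.683750]
Iteration 6:
  c_6 = (0.650000 + 0.683750)/2 = 0.666875
  f(c_6) = f(0.666875) = -0.036551
  f(a) × f(c) ≥ 0, new interval: [0.666875, 0.683750]

After 6 iteration(s), the approximation is c_6 = 0.666875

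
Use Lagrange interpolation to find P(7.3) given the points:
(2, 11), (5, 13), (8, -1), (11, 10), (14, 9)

Lagrange interpolation formula:
P(x) = Σ yᵢ × Lᵢ(x)
where Lᵢ(x) = Π_{j≠i} (x - xⱼ)/(xᵢ - xⱼ)

L_0(7.3) = (7.3 - 5)/(2 - 5) × (7.3 - 8)/(2 - 8) × (7.3 - 11)/(2 - 11) × (7.3 - 14)/(2 - 14) = -0.020531
L_1(7.3) = (7.3 - 2)/(5 - 2) × (7.3 - 8)/(5 - 8) × (7.3 - 11)/(5 - 11) × (7.3 - 14)/(5 - 14) = 0.189241
L_2(7.3) = (7.3 - 2)/(8 - 2) × (7.3 - 5)/(8 - 5) × (7.3 - 11)/(8 - 11) × (7.3 - 14)/(8 - 14) = 0.932685
L_3(7.3) = (7.3 - 2)/(11 - 2) × (7.3 - 5)/(11 - 5) × (7.3 - 8)/(11 - 8) × (7.3 - 14)/(11 - 14) = -0.117636
L_4(7.3) = (7.3 - 2)/(14 - 2) × (7.3 - 5)/(14 - 5) × (7.3 - 8)/(14 - 8) × (7.3 - 11)/(14 - 11) = 0.016241

P(7.3) = 11×L_0(7.3) + 13×L_1(7.3) + (-1)×L_2(7.3) + 10×L_3(7.3) + 9×L_4(7.3)
P(7.3) = 0.271410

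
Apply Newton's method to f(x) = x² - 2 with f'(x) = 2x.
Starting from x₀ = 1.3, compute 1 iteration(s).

f(x) = x² - 2
f'(x) = 2x
x₀ = 1.3

Newton-Raphson formula: x_{n+1} = x_n - f(x_n)/f'(x_n)

Iteration 1:
  f(1.300000) = -0.310000
  f'(1.300000) = 2.600000
  x_1 = 1.300000 - (-0.310000)/2.600000 = 1.419231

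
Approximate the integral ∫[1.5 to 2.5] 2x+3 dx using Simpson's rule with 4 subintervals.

f(x) = 2x+3
a = 1.5, b = 2.5, n = 4
h = (b - a)/n = 0.250000

Simpson's rule: (h/3)[f(x₀) + 4f(x₁) + 2f(x₂) + ... + f(xₙ)]

x_0 = 1.5000, f(x_0) = 6.000000, coefficient = 1
x_1 = 1.7500, f(x_1) = 6.500000, coefficient = 4
x_2 = 2.0000, f(x_2) = 7.000000, coefficient = 2
x_3 = 2.2500, f(x_3) = 7.500000, coefficient = 4
x_4 = 2.5000, f(x_4) = 8.000000, coefficient = 1

I ≈ (0.250000/3) × 84.000000 = 7.000000
Exact value: 7.000000
Error: 0.000000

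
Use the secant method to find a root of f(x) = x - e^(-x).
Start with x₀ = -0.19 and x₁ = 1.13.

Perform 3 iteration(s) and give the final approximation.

f(x) = x - e^(-x)
x₀ = -0.19, x₁ = 1.13

Secant formula: x_{n+1} = x_n - f(x_n)(x_n - x_{n-1})/(f(x_n) - f(x_{n-1}))

Iteration 1:
  f(-0.190000) = -1.399250
  f(1.130000) = 0.806967
  x_2 = 1.130000 - 0.806967×(1.130000 - (-0.190000))/(0.806967 - (-1.399250))
       = 0.647184
Iteration 2:
  f(1.130000) = 0.806967
  f(0.647184) = 0.123666
  x_3 = 0.647184 - 0.123666×(0.647184 - 1.130000)/(0.123666 - 0.806967)
       = 0.559802
Iteration 3:
  f(0.647184) = 0.123666
  f(0.559802) = -0.011520
  x_4 = 0.559802 - (-0.011520)×(0.559802 - 0.647184)/(-0.011520 - 0.123666)
       = 0.567248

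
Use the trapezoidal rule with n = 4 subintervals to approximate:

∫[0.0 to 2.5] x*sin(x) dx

f(x) = x*sin(x)
a = 0.0, b = 2.5, n = 4
h = (b - a)/n = 0.625000

Trapezoidal rule: (h/2)[f(x₀) + 2f(x₁) + 2f(x₂) + ... + f(xₙ)]

x_0 = 0.0000, f(x_0) = 0.000000, coefficient = 1
x_1 = 0.6250, f(x_1) = 0.365686, coefficient = 2
x_2 = 1.2500, f(x_2) = 1.186231, coefficient = 2
x_3 = 1.8750, f(x_3) = 1.788911, coefficient = 2
x_4 = 2.5000, f(x_4) = 1.496180, coefficient = 1

I ≈ (0.625000/2) × 8.177835 = 2.555573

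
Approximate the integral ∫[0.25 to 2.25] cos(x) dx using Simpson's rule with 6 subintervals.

f(x) = cos(x)
a = 0.25, b = 2.25, n = 6
h = (b - a)/n = 0.333333

Simpson's rule: (h/3)[f(x₀) + 4f(x₁) + 2f(x₂) + ... + f(xₙ)]

x_0 = 0.2500, f(x_0) = 0.968912, coefficient = 1
x_1 = 0.5833, f(x_1) = 0.834631, coefficient = 4
x_2 = 0.9167, f(x_2) = 0.608469, coefficient = 2
x_3 = 1.2500, f(x_3) = 0.315322, coefficient = 4
x_4 = 1.5833, f(x_4) = -0.012537, coefficient = 2
x_5 = 1.9167, f(x_5) = -0.339016, coefficient = 4
x_6 = 2.2500, f(x_6) = -0.628174, coefficient = 1

I ≈ (0.333333/3) × 4.776355 = 0.530706
Exact value: 0.530669
Error: 0.000037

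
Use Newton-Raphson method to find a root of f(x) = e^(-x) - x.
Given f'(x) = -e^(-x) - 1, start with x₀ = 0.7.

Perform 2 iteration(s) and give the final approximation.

f(x) = e^(-x) - x
f'(x) = -e^(-x) - 1
x₀ = 0.7

Newton-Raphson formula: x_{n+1} = x_n - f(x_n)/f'(x_n)

Iteration 1:
  f(0.700000) = -0.203415
  f'(0.700000) = -1.496585
  x_1 = 0.700000 - (-0.203415)/(-1.496585) = 0.564081
Iteration 2:
  f(0.564081) = 0.004802
  f'(0.564081) = -1.568883
  x_2 = 0.564081 - 0.004802/(-1.568883) = 0.567142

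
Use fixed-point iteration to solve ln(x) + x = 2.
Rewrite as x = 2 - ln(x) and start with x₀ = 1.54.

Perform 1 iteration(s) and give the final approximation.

Equation: ln(x) + x = 2
Fixed-point form: x = 2 - ln(x)
x₀ = 1.54

x_1 = g(1.540000) = 1.568218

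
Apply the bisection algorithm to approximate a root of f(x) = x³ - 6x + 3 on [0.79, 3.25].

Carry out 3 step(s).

f(x) = x³ - 6x + 3
Initial interval: [0.79, 3.25]

Iteration 1:
  c_1 = (0.790000 + 3.250000)/2 = 2.020000
  f(c_1) = f(2.020000) = -0.877592
  f(a) × f(c) ≥ 0, new interval: [2.020000, 3.250000]
Iteration 2:
  c_2 = (2.020000 + 3.250000)/2 = 2.635000
  f(c_2) = f(2.635000) = 5.485398
  f(a) × f(c) < 0, new interval: [2.020000, 2.635000]
Iteration 3:
  c_3 = (2.020000 + 2.635000)/2 = 2.327500
  f(c_3) = f(2.327500) = 1.643664
  f(a) × f(c) < 0, new interval: [2.020000, 2.327500]

After 3 iteration(s), the approximation is c_3 = 2.327500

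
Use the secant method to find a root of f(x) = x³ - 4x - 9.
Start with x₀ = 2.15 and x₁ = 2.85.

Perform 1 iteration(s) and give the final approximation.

f(x) = x³ - 4x - 9
x₀ = 2.15, x₁ = 2.85

Secant formula: x_{n+1} = x_n - f(x_n)(x_n - x_{n-1})/(f(x_n) - f(x_{n-1}))

Iteration 1:
  f(2.150000) = -7.661625
  f(2.850000) = 2.749125
  x_2 = 2.850000 - 2.749125×(2.850000 - 2.150000)/(2.749125 - (-7.661625))
       = 2.665154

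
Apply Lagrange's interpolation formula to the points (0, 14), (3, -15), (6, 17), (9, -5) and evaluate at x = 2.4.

Lagrange interpolation formula:
P(x) = Σ yᵢ × Lᵢ(x)
where Lᵢ(x) = Π_{j≠i} (x - xⱼ)/(xᵢ - xⱼ)

L_0(2.4) = (2.4 - 3)/(0 - 3) × (2.4 - 6)/(0 - 6) × (2.4 - 9)/(0 - 9) = 0.088000
L_1(2.4) = (2.4 - 0)/(3 - 0) × (2.4 - 6)/(3 - 6) × (2.4 - 9)/(3 - 9) = 1.056000
L_2(2.4) = (2.4 - 0)/(6 - 0) × (2.4 - 3)/(6 - 3) × (2.4 - 9)/(6 - 9) = -0.176000
L_3(2.4) = (2.4 - 0)/(9 - 0) × (2.4 - 3)/(9 - 3) × (2.4 - 6)/(9 - 6) = 0.032000

P(2.4) = 14×L_0(2.4) + (-15)×L_1(2.4) + 17×L_2(2.4) + (-5)×L_3(2.4)
P(2.4) = -17.760000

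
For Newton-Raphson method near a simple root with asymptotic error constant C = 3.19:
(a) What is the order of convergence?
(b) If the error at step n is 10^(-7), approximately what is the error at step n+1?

(a) Newton-Raphson has quadratic (order 2) convergence near simple roots.
    This means |e_{n+1}| ≈ C|e_n|².

(b) With |e_n| = 10^(-7) and C = 3.19:
    |e_{n+1}| ≈ 3.19 × (10^(-7))² = 3.19 × 10^(-14)

(a) 2 (quadratic); (b) |e_{n+1}| ≈ 3.190e-14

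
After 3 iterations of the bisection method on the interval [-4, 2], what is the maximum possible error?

Bisection error bound: |error| ≤ (b-a)/2^n
|error| ≤ (2 - (-4))/2^3 = 6/2^3
|error| ≤ 0.7500000000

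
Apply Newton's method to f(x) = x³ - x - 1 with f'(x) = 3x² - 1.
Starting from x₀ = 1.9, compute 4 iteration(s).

f(x) = x³ - x - 1
f'(x) = 3x² - 1
x₀ = 1.9

Newton-Raphson formula: x_{n+1} = x_n - f(x_n)/f'(x_n)

Iteration 1:
  f(1.900000) = 3.959000
  f'(1.900000) = 9.830000
  x_1 = 1.900000 - 3.959000/9.830000 = 1.497253
Iteration 2:
  f(1.497253) = 0.859240
  f'(1.497253) = 5.725302
  x_2 = 1.497253 - 0.859240/5.725302 = 1.347176
Iteration 3:
  f(1.347176) = 0.097789
  f'(1.347176) = 4.444646
  x_3 = 1.347176 - 0.097789/4.444646 = 1.325174
Iteration 4:
  f(1.325174) = 0.001946
  f'(1.325174) = 4.268258
  x_4 = 1.325174 - 0.001946/4.268258 = 1.324718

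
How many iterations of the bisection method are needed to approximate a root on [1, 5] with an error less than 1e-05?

We need (b-a)/2^n ≤ 1e-05
(5 - 1)/2^n ≤ 1e-05
4/2^n ≤ 1e-05
2^n ≥ 400000
n ≥ log₂(400000) = 18.61
n ≥ 19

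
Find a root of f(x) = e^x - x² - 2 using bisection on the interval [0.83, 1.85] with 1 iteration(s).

f(x) = e^x - x² - 2
Initial interval: [0.83, 1.85]

Iteration 1:
  c_1 = (0.830000 + 1.850000)/2 = 1.340000
  f(c_1) = f(1.340000) = 0.023444
  f(a) × f(c) < 0, new interval: [0.830000, 1.340000]

After 1 iteration(s), the approximation is c_1 = 1.340000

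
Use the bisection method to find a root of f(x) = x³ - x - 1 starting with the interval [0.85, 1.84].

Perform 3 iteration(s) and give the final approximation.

f(x) = x³ - x - 1
Initial interval: [0.85, 1.84]

Iteration 1:
  c_1 = (0.850000 + 1.840000)/2 = 1.345000
  f(c_1) = f(1.345000) = 0.088139
  f(a) × f(c) < 0, new interval: [0.850000, 1.345000]
Iteration 2:
  c_2 = (0.850000 + 1.345000)/2 = 1.097500
  f(c_2) = f(1.097500) = -0.775554
  f(a) × f(c) ≥ 0, new interval: [1.097500, 1.345000]
Iteration 3:
  c_3 = (1.097500 + 1.345000)/2 = 1.221250
  f(c_3) = f(1.221250) = -0.399815
  f(a) × f(c) ≥ 0, new interval: [1.221250, 1.345000]

After 3 iteration(s), the approximation is c_3 = 1.221250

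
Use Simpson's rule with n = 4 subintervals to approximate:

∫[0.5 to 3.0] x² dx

f(x) = x²
a = 0.5, b = 3.0, n = 4
h = (b - a)/n = 0.625000

Simpson's rule: (h/3)[f(x₀) + 4f(x₁) + 2f(x₂) + ... + f(xₙ)]

x_0 = 0.5000, f(x_0) = 0.250000, coefficient = 1
x_1 = 1.1250, f(x_1) = 1.265625, coefficient = 4
x_2 = 1.7500, f(x_2) = 3.062500, coefficient = 2
x_3 = 2.3750, f(x_3) = 5.640625, coefficient = 4
x_4 = 3.0000, f(x_4) = 9.000000, coefficient = 1

I ≈ (0.625000/3) × 43.000000 = 8.958333
Exact value: 8.958333
Error: 0.000000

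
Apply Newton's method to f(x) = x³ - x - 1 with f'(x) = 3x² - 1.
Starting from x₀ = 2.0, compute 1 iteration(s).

f(x) = x³ - x - 1
f'(x) = 3x² - 1
x₀ = 2.0

Newton-Raphson formula: x_{n+1} = x_n - f(x_n)/f'(x_n)

Iteration 1:
  f(2.000000) = 5.000000
  f'(2.000000) = 11.000000
  x_1 = 2.000000 - 5.000000/11.000000 = 1.545455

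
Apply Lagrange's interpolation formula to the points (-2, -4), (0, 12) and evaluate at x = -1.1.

Lagrange interpolation formula:
P(x) = Σ yᵢ × Lᵢ(x)
where Lᵢ(x) = Π_{j≠i} (x - xⱼ)/(xᵢ - xⱼ)

L_0(-1.1) = (-1.1 - 0)/(-2 - 0) = 0.550000
L_1(-1.1) = (-1.1 - (-2))/(0 - (-2)) = 0.450000

P(-1.1) = (-4)×L_0(-1.1) + 12×L_1(-1.1)
P(-1.1) = 3.200000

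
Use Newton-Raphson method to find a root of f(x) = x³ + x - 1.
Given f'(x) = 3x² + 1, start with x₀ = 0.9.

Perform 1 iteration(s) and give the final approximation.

f(x) = x³ + x - 1
f'(x) = 3x² + 1
x₀ = 0.9

Newton-Raphson formula: x_{n+1} = x_n - f(x_n)/f'(x_n)

Iteration 1:
  f(0.900000) = 0.629000
  f'(0.900000) = 3.430000
  x_1 = 0.900000 - 0.629000/3.430000 = 0.716618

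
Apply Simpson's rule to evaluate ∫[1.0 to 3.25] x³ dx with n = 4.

f(x) = x³
a = 1.0, b = 3.25, n = 4
h = (b - a)/n = 0.562500

Simpson's rule: (h/3)[f(x₀) + 4f(x₁) + 2f(x₂) + ... + f(xₙ)]

x_0 = 1.0000, f(x_0) = 1.000000, coefficient = 1
x_1 = 1.5625, f(x_1) = 3.814697, coefficient = 4
x_2 = 2.1250, f(x_2) = 9.595703, coefficient = 2
x_3 = 2.6875, f(x_3) = 19.410889, coefficient = 4
x_4 = 3.2500, f(x_4) = 34.328125, coefficient = 1

I ≈ (0.562500/3) × 147.421875 = 27.641602
Exact value: 27.641602
Error: 0.000000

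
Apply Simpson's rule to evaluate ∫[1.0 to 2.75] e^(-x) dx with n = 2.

f(x) = e^(-x)
a = 1.0, b = 2.75, n = 2
h = (b - a)/n = 0.875000

Simpson's rule: (h/3)[f(x₀) + 4f(x₁) + 2f(x₂) + ... + f(xₙ)]

x_0 = 1.0000, f(x_0) = 0.367879, coefficient = 1
x_1 = 1.8750, f(x_1) = 0.153355, coefficient = 4
x_2 = 2.7500, f(x_2) = 0.063928, coefficient = 1

I ≈ (0.875000/3) × 1.045227 = 0.304858
Exact value: 0.303952
Error: 0.000906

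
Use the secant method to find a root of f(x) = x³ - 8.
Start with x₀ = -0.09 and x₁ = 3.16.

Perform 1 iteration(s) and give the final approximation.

f(x) = x³ - 8
x₀ = -0.09, x₁ = 3.16

Secant formula: x_{n+1} = x_n - f(x_n)(x_n - x_{n-1})/(f(x_n) - f(x_{n-1}))

Iteration 1:
  f(-0.090000) = -8.000729
  f(3.160000) = 23.554496
  x_2 = 3.160000 - 23.554496×(3.160000 - (-0.090000))/(23.554496 - (-8.000729))
       = 0.734027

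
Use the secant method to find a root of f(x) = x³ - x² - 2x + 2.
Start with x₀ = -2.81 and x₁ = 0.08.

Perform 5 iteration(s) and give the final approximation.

f(x) = x³ - x² - 2x + 2
x₀ = -2.81, x₁ = 0.08

Secant formula: x_{n+1} = x_n - f(x_n)(x_n - x_{n-1})/(f(x_n) - f(x_{n-1}))

Iteration 1:
  f(-2.810000) = -22.464141
  f(0.080000) = 1.834112
  x_2 = 0.080000 - 1.834112×(0.080000 - (-2.810000))/(1.834112 - (-22.464141))
       = -0.138147
Iteration 2:
  f(0.080000) = 1.834112
  f(-0.138147) = 2.254572
  x_3 = -0.138147 - 2.254572×(-0.138147 - 0.080000)/(2.254572 - 1.834112)
       = 1.031589
Iteration 3:
  f(-0.138147) = 2.254572
  f(1.031589) = -0.029562
  x_4 = 1.031589 - (-0.029562)×(1.031589 - (-0.138147))/(-0.029562 - 2.254572)
       = 1.016450
Iteration 4:
  f(1.031589) = -0.029562
  f(1.016450) = -0.015904
  x_5 = 1.016450 - (-0.015904)×(1.016450 - 1.031589)/(-0.015904 - (-0.029562))
       = 0.998820
Iteration 5:
  f(1.016450) = -0.015904
  f(0.998820) = 0.001182
  x_6 = 0.998820 - 0.001182×(0.998820 - 1.016450)/(0.001182 - (-0.015904))
       = 1.000040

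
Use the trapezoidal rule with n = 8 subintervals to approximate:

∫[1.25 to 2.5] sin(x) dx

f(x) = sin(x)
a = 1.25, b = 2.5, n = 8
h = (b - a)/n = 0.156250

Trapezoidal rule: (h/2)[f(x₀) + 2f(x₁) + 2f(x₂) + ... + f(xₙ)]

x_0 = 1.2500, f(x_0) = 0.948985, coefficient = 1
x_1 = 1.4062, f(x_1) = 0.986493, coefficient = 2
x_2 = 1.5625, f(x_2) = 0.999966, coefficient = 2
x_3 = 1.7188, f(x_3) = 0.989075, coefficient = 2
x_4 = 1.8750, f(x_4) = 0.954086, coefficient = 2
x_5 = 2.0312, f(x_5) = 0.895851, coefficient = 2
x_6 = 2.1875, f(x_6) = 0.815789, coefficient = 2
x_7 = 2.3438, f(x_7) = 0.715851, coefficient = 2
x_8 = 2.5000, f(x_8) = 0.598472, coefficient = 1

I ≈ (0.156250/2) × 14.261678 = 1.114194
Exact value: 1.116466
Error: 0.002272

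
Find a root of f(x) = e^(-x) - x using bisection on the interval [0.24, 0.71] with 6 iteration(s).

f(x) = e^(-x) - x
Initial interval: [0.24, 0.71]

Iteration 1:
  c_1 = (0.240000 + 0.710000)/2 = 0.475000
  f(c_1) = f(0.475000) = 0.146885
  f(a) × f(c) ≥ 0, new interval: [0.475000, 0.710000]
Iteration 2:
  c_2 = (0.475000 + 0.710000)/2 = 0.592500
  f(c_2) = f(0.592500) = -0.039557
  f(a) × f(c) < 0, new interval: [0.475000, 0.592500]
Iteration 3:
  c_3 = (0.475000 + 0.592500)/2 = 0.533750
  f(c_3) = f(0.533750) = 0.052652
  f(a) × f(c) ≥ 0, new interval: [0.533750, 0.592500]
Iteration 4:
  c_4 = (0.533750 + 0.592500)/2 = 0.563125
  f(c_4) = f(0.563125) = 0.006302
  f(a) × f(c) ≥ 0, new interval: [0.563125, 0.592500]
Iteration 5:
  c_5 = (0.563125 + 0.592500)/2 = 0.577813
  f(c_5) = f(0.577813) = -0.016688
  f(a) × f(c) < 0, new interval: [0.563125, 0.577813]
Iteration 6:
  c_6 = (0.563125 + 0.577813)/2 = 0.570469
  f(c_6) = f(0.570469) = -0.005208
  f(a) × f(c) < 0, new interval: [0.563125, 0.570469]

After 6 iteration(s), the approximation is c_6 = 0.570469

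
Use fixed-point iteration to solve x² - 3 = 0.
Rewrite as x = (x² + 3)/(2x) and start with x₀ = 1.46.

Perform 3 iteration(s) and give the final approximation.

Equation: x² - 3 = 0
Fixed-point form: x = (x² + 3)/(2x)
x₀ = 1.46

x_1 = g(1.460000) = 1.757397
x_2 = g(1.757397) = 1.732234
x_3 = g(1.732234) = 1.732051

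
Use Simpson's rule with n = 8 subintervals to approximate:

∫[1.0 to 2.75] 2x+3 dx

f(x) = 2x+3
a = 1.0, b = 2.75, n = 8
h = (b - a)/n = 0.218750

Simpson's rule: (h/3)[f(x₀) + 4f(x₁) + 2f(x₂) + ... + f(xₙ)]

x_0 = 1.0000, f(x_0) = 5.000000, coefficient = 1
x_1 = 1.2188, f(x_1) = 5.437500, coefficient = 4
x_2 = 1.4375, f(x_2) = 5.875000, coefficient = 2
x_3 = 1.6562, f(x_3) = 6.312500, coefficient = 4
x_4 = 1.8750, f(x_4) = 6.750000, coefficient = 2
x_5 = 2.0938, f(x_5) = 7.187500, coefficient = 4
x_6 = 2.3125, f(x_6) = 7.625000, coefficient = 2
x_7 = 2.5312, f(x_7) = 8.062500, coefficient = 4
x_8 = 2.7500, f(x_8) = 8.500000, coefficient = 1

I ≈ (0.218750/3) × 162.000000 = 11.812500
Exact value: 11.812500
Error: 0.000000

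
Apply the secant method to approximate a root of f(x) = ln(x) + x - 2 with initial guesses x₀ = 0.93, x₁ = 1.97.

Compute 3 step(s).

f(x) = ln(x) + x - 2
x₀ = 0.93, x₁ = 1.97

Secant formula: x_{n+1} = x_n - f(x_n)(x_n - x_{n-1})/(f(x_n) - f(x_{n-1}))

Iteration 1:
  f(0.930000) = -1.142571
  f(1.970000) = 0.648034
  x_2 = 1.970000 - 0.648034×(1.970000 - 0.930000)/(0.648034 - (-1.142571))
       = 1.593616
Iteration 2:
  f(1.970000) = 0.648034
  f(1.593616) = 0.059622
  x_3 = 1.593616 - 0.059622×(1.593616 - 1.970000)/(0.059622 - 0.648034)
       = 1.555478
Iteration 3:
  f(1.593616) = 0.059622
  f(1.555478) = -0.002738
  x_4 = 1.555478 - (-0.002738)×(1.555478 - 1.593616)/(-0.002738 - 0.059622)
       = 1.557153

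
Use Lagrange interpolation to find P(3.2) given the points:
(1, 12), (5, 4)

Lagrange interpolation formula:
P(x) = Σ yᵢ × Lᵢ(x)
where Lᵢ(x) = Π_{j≠i} (x - xⱼ)/(xᵢ - xⱼ)

L_0(3.2) = (3.2 - 5)/(1 - 5) = 0.450000
L_1(3.2) = (3.2 - 1)/(5 - 1) = 0.550000

P(3.2) = 12×L_0(3.2) + 4×L_1(3.2)
P(3.2) = 7.600000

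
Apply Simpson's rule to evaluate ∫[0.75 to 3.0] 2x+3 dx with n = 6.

f(x) = 2x+3
a = 0.75, b = 3.0, n = 6
h = (b - a)/n = 0.375000

Simpson's rule: (h/3)[f(x₀) + 4f(x₁) + 2f(x₂) + ... + f(xₙ)]

x_0 = 0.7500, f(x_0) = 4.500000, coefficient = 1
x_1 = 1.1250, f(x_1) = 5.250000, coefficient = 4
x_2 = 1.5000, f(x_2) = 6.000000, coefficient = 2
x_3 = 1.8750, f(x_3) = 6.750000, coefficient = 4
x_4 = 2.2500, f(x_4) = 7.500000, coefficient = 2
x_5 = 2.6250, f(x_5) = 8.250000, coefficient = 4
x_6 = 3.0000, f(x_6) = 9.000000, coefficient = 1

I ≈ (0.375000/3) × 121.500000 = 15.187500
Exact value: 15.187500
Error: 0.000000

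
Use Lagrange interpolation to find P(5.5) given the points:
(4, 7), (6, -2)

Lagrange interpolation formula:
P(x) = Σ yᵢ × Lᵢ(x)
where Lᵢ(x) = Π_{j≠i} (x - xⱼ)/(xᵢ - xⱼ)

L_0(5.5) = (5.5 - 6)/(4 - 6) = 0.250000
L_1(5.5) = (5.5 - 4)/(6 - 4) = 0.750000

P(5.5) = 7×L_0(5.5) + (-2)×L_1(5.5)
P(5.5) = 0.250000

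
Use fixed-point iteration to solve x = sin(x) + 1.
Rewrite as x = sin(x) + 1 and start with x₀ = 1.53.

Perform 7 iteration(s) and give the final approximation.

Equation: x = sin(x) + 1
Fixed-point form: x = sin(x) + 1
x₀ = 1.53

x_1 = g(1.530000) = 1.999168
x_2 = g(1.999168) = 1.909643
x_3 = g(1.909643) = 1.943139
x_4 = g(1.943139) = 1.931478
x_5 = g(1.931478) = 1.935657
x_6 = g(1.935657) = 1.934174
x_7 = g(1.934174) = 1.934702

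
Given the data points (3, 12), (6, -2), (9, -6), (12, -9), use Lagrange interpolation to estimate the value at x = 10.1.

Lagrange interpolation formula:
P(x) = Σ yᵢ × Lᵢ(x)
where Lᵢ(x) = Π_{j≠i} (x - xⱼ)/(xᵢ - xⱼ)

L_0(10.1) = (10.1 - 6)/(3 - 6) × (10.1 - 9)/(3 - 9) × (10.1 - 12)/(3 - 12) = 0.052895
L_1(10.1) = (10.1 - 3)/(6 - 3) × (10.1 - 9)/(6 - 9) × (10.1 - 12)/(6 - 12) = -0.274796
L_2(10.1) = (10.1 - 3)/(9 - 3) × (10.1 - 6)/(9 - 6) × (10.1 - 12)/(9 - 12) = 1.024241
L_3(10.1) = (10.1 - 3)/(12 - 3) × (10.1 - 6)/(12 - 6) × (10.1 - 9)/(12 - 9) = 0.197660

P(10.1) = 12×L_0(10.1) + (-2)×L_1(10.1) + (-6)×L_2(10.1) + (-9)×L_3(10.1)
P(10.1) = -6.740056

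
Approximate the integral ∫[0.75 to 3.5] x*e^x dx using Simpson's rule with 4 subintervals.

f(x) = x*e^x
a = 0.75, b = 3.5, n = 4
h = (b - a)/n = 0.687500

Simpson's rule: (h/3)[f(x₀) + 4f(x₁) + 2f(x₂) + ... + f(xₙ)]

x_0 = 0.7500, f(x_0) = 1.587750, coefficient = 1
x_1 = 1.4375, f(x_1) = 6.052101, coefficient = 4
x_2 = 2.1250, f(x_2) = 17.792407, coefficient = 2
x_3 = 2.8125, f(x_3) = 46.832330, coefficient = 4
x_4 = 3.5000, f(x_4) = 115.904082, coefficient = 1

I ≈ (0.687500/3) × 364.614369 = 83.557460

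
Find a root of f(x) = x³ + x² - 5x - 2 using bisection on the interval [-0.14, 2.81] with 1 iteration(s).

f(x) = x³ + x² - 5x - 2
Initial interval: [-0.14, 2.81]

Iteration 1:
  c_1 = (-0.140000 + 2.810000)/2 = 1.335000
  f(c_1) = f(1.335000) = -4.513505
  f(a) × f(c) ≥ 0, new interval: [1.335000, 2.810000]

After 1 iteration(s), the approximation is c_1 = 1.335000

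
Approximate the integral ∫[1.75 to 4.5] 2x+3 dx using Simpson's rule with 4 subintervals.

f(x) = 2x+3
a = 1.75, b = 4.5, n = 4
h = (b - a)/n = 0.687500

Simpson's rule: (h/3)[f(x₀) + 4f(x₁) + 2f(x₂) + ... + f(xₙ)]

x_0 = 1.7500, f(x_0) = 6.500000, coefficient = 1
x_1 = 2.4375, f(x_1) = 7.875000, coefficient = 4
x_2 = 3.1250, f(x_2) = 9.250000, coefficient = 2
x_3 = 3.8125, f(x_3) = 10.625000, coefficient = 4
x_4 = 4.5000, f(x_4) = 12.000000, coefficient = 1

I ≈ (0.687500/3) × 111.000000 = 25.437500
Exact value: 25.437500
Error: 0.000000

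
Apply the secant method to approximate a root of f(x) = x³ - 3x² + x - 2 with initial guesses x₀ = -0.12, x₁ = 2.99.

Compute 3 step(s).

f(x) = x³ - 3x² + x - 2
x₀ = -0.12, x₁ = 2.99

Secant formula: x_{n+1} = x_n - f(x_n)(x_n - x_{n-1})/(f(x_n) - f(x_{n-1}))

Iteration 1:
  f(-0.120000) = -2.164928
  f(2.990000) = 0.900599
  x_2 = 2.990000 - 0.900599×(2.990000 - (-0.120000))/(0.900599 - (-2.164928))
       = 2.076336
Iteration 2:
  f(2.990000) = 0.900599
  f(2.076336) = -3.905738
  x_3 = 2.076336 - (-3.905738)×(2.076336 - 2.990000)/(-3.905738 - 0.900599)
       = 2.818800
Iteration 3:
  f(2.076336) = -3.905738
  f(2.818800) = -0.620949
  x_4 = 2.818800 - (-0.620949)×(2.818800 - 2.076336)/(-0.620949 - (-3.905738))
       = 2.959154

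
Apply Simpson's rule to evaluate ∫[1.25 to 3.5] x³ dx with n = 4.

f(x) = x³
a = 1.25, b = 3.5, n = 4
h = (b - a)/n = 0.562500

Simpson's rule: (h/3)[f(x₀) + 4f(x₁) + 2f(x₂) + ... + f(xₙ)]

x_0 = 1.2500, f(x_0) = 1.953125, coefficient = 1
x_1 = 1.8125, f(x_1) = 5.954346, coefficient = 4
x_2 = 2.3750, f(x_2) = 13.396484, coefficient = 2
x_3 = 2.9375, f(x_3) = 25.347412, coefficient = 4
x_4 = 3.5000, f(x_4) = 42.875000, coefficient = 1

I ≈ (0.562500/3) × 196.828125 = 36.905273
Exact value: 36.905273
Error: 0.000000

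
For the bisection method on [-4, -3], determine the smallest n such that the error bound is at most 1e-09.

We need (b-a)/2^n ≤ 1e-09
(-3 - (-4))/2^n ≤ 1e-09
1/2^n ≤ 1e-09
2^n ≥ 1000000000
n ≥ log₂(1000000000) = 29.90
n ≥ 30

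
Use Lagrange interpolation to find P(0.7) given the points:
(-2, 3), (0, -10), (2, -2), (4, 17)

Lagrange interpolation formula:
P(x) = Σ yᵢ × Lᵢ(x)
where Lᵢ(x) = Π_{j≠i} (x - xⱼ)/(xᵢ - xⱼ)

L_0(0.7) = (0.7 - 0)/(-2 - 0) × (0.7 - 2)/(-2 - 2) × (0.7 - 4)/(-2 - 4) = -0.062562
L_1(0.7) = (0.7 - (-2))/(0 - (-2)) × (0.7 - 2)/(0 - 2) × (0.7 - 4)/(0 - 4) = 0.723938
L_2(0.7) = (0.7 - (-2))/(2 - (-2)) × (0.7 - 0)/(2 - 0) × (0.7 - 4)/(2 - 4) = 0.389812
L_3(0.7) = (0.7 - (-2))/(4 - (-2)) × (0.7 - 0)/(4 - 0) × (0.7 - 2)/(4 - 2) = -0.051188

P(0.7) = 3×L_0(0.7) + (-10)×L_1(0.7) + (-2)×L_2(0.7) + 17×L_3(0.7)
P(0.7) = -9.076875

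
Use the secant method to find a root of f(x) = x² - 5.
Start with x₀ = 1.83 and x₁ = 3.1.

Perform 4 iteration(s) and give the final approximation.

f(x) = x² - 5
x₀ = 1.83, x₁ = 3.1

Secant formula: x_{n+1} = x_n - f(x_n)(x_n - x_{n-1})/(f(x_n) - f(x_{n-1}))

Iteration 1:
  f(1.830000) = -1.651100
  f(3.100000) = 4.610000
  x_2 = 3.100000 - 4.610000×(3.100000 - 1.830000)/(4.610000 - (-1.651100))
       = 2.164909
Iteration 2:
  f(3.100000) = 4.610000
  f(2.164909) = -0.313170
  x_3 = 2.164909 - (-0.313170)×(2.164909 - 3.100000)/(-0.313170 - 4.610000)
       = 2.224391
Iteration 3:
  f(2.164909) = -0.313170
  f(2.224391) = -0.052083
  x_4 = 2.224391 - (-0.052083)×(2.224391 - 2.164909)/(-0.052083 - (-0.313170))
       = 2.236257
Iteration 4:
  f(2.224391) = -0.052083
  f(2.236257) = 0.000847
  x_5 = 2.236257 - 0.000847×(2.236257 - 2.224391)/(0.000847 - (-0.052083))
       = 2.236067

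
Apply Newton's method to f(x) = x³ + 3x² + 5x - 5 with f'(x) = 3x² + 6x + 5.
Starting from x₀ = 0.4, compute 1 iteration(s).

f(x) = x³ + 3x² + 5x - 5
f'(x) = 3x² + 6x + 5
x₀ = 0.4

Newton-Raphson formula: x_{n+1} = x_n - f(x_n)/f'(x_n)

Iteration 1:
  f(0.400000) = -2.456000
  f'(0.400000) = 7.880000
  x_1 = 0.400000 - (-2.456000)/7.880000 = 0.711675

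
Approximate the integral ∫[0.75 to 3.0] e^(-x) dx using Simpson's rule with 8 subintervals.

f(x) = e^(-x)
a = 0.75, b = 3.0, n = 8
h = (b - a)/n = 0.281250

Simpson's rule: (h/3)[f(x₀) + 4f(x₁) + 2f(x₂) + ... + f(xₙ)]

x_0 = 0.7500, f(x_0) = 0.472367, coefficient = 1
x_1 = 1.0312, f(x_1) = 0.356561, coefficient = 4
x_2 = 1.3125, f(x_2) = 0.269146, coefficient = 2
x_3 = 1.5938, f(x_3) = 0.203162, coefficient = 4
x_4 = 1.8750, f(x_4) = 0.153355, coefficient = 2
x_5 = 2.1562, f(x_5) = 0.115758, coefficient = 4
x_6 = 2.4375, f(x_6) = 0.087379, coefficient = 2
x_7 = 2.7188, f(x_7) = 0.065957, coefficient = 4
x_8 = 3.0000, f(x_8) = 0.049787, coefficient = 1

I ≈ (0.281250/3) × 4.507670 = 0.422594
Exact value: 0.422579
Error: 0.000015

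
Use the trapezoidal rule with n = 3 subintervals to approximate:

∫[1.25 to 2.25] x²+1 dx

f(x) = x²+1
a = 1.25, b = 2.25, n = 3
h = (b - a)/n = 0.333333

Trapezoidal rule: (h/2)[f(x₀) + 2f(x₁) + 2f(x₂) + ... + f(xₙ)]

x_0 = 1.2500, f(x_0) = 2.562500, coefficient = 1
x_1 = 1.5833, f(x_1) = 3.506944, coefficient = 2
x_2 = 1.9167, f(x_2) = 4.673611, coefficient = 2
x_3 = 2.2500, f(x_3) = 6.062500, coefficient = 1

I ≈ (0.333333/2) × 24.986111 = 4.164352
Exact value: 4.145833
Error: 0.018519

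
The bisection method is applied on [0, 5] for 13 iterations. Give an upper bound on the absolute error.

Bisection error bound: |error| ≤ (b-a)/2^n
|error| ≤ (5 - 0)/2^13 = 5/2^13
|error| ≤ 0.0006103516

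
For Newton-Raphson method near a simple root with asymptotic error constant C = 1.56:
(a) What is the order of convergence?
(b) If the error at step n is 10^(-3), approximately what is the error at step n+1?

(a) Newton-Raphson has quadratic (order 2) convergence near simple roots.
    This means |e_{n+1}| ≈ C|e_n|².

(b) With |e_n| = 10^(-3) and C = 1.56:
    |e_{n+1}| ≈ 1.56 × (10^(-3))² = 1.56 × 10^(-6)

(a) 2 (quadratic); (b) |e_{n+1}| ≈ 1.560e-06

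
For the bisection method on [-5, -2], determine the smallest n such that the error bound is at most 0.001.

We need (b-a)/2^n ≤ 0.001
(-2 - (-5))/2^n ≤ 0.001
3/2^n ≤ 0.001
2^n ≥ 3000
n ≥ log₂(3000) = 11.55
n ≥ 12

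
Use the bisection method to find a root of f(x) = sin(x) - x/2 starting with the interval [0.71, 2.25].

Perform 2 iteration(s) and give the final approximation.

f(x) = sin(x) - x/2
Initial interval: [0.71, 2.25]

Iteration 1:
  c_1 = (0.710000 + 2.250000)/2 = 1.480000
  f(c_1) = f(1.480000) = 0.255881
  f(a) × f(c) ≥ 0, new interval: [1.480000, 2.250000]
Iteration 2:
  c_2 = (1.480000 + 2.250000)/2 = 1.865000
  f(c_2) = f(1.865000) = 0.024533
  f(a) × f(c) ≥ 0, new interval: [1.865000, 2.250000]

After 2 iteration(s), the approximation is c_2 = 1.865000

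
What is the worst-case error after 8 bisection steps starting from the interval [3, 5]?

Bisection error bound: |error| ≤ (b-a)/2^n
|error| ≤ (5 - 3)/2^8 = 2/2^8
|error| ≤ 0.0078125000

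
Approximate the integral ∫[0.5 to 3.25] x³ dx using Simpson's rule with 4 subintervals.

f(x) = x³
a = 0.5, b = 3.25, n = 4
h = (b - a)/n = 0.687500

Simpson's rule: (h/3)[f(x₀) + 4f(x₁) + 2f(x₂) + ... + f(xₙ)]

x_0 = 0.5000, f(x_0) = 0.125000, coefficient = 1
x_1 = 1.1875, f(x_1) = 1.674561, coefficient = 4
x_2 = 1.8750, f(x_2) = 6.591797, coefficient = 2
x_3 = 2.5625, f(x_3) = 16.826416, coefficient = 4
x_4 = 3.2500, f(x_4) = 34.328125, coefficient = 1

I ≈ (0.687500/3) × 121.640625 = 27.875977
Exact value: 27.875977
Error: 0.000000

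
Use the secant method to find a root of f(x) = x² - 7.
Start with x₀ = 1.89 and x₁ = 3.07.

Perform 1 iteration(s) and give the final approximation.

f(x) = x² - 7
x₀ = 1.89, x₁ = 3.07

Secant formula: x_{n+1} = x_n - f(x_n)(x_n - x_{n-1})/(f(x_n) - f(x_{n-1}))

Iteration 1:
  f(1.890000) = -3.427900
  f(3.070000) = 2.424900
  x_2 = 3.070000 - 2.424900×(3.070000 - 1.890000)/(2.424900 - (-3.427900))
       = 2.581109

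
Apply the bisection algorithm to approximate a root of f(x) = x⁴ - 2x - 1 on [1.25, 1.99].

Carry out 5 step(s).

f(x) = x⁴ - 2x - 1
Initial interval: [1.25, 1.99]

Iteration 1:
  c_1 = (1.250000 + 1.990000)/2 = 1.620000
  f(c_1) = f(1.620000) = 2.647475
  f(a) × f(c) < 0, new interval: [1.250000, 1.620000]
Iteration 2:
  c_2 = (1.250000 + 1.620000)/2 = 1.435000
  f(c_2) = f(1.435000) = 0.370408
  f(a) × f(c) < 0, new interval: [1.250000, 1.435000]
Iteration 3:
  c_3 = (1.250000 + 1.435000)/2 = 1.342500
  f(c_3) = f(1.342500) = -0.436692
  f(a) × f(c) ≥ 0, new interval: [1.342500, 1.435000]
Iteration 4:
  c_4 = (1.342500 + 1.435000)/2 = 1.388750
  f(c_4) = f(1.388750) = -0.057900
  f(a) × f(c) ≥ 0, new interval: [1.388750, 1.435000]
Iteration 5:
  c_5 = (1.388750 + 1.435000)/2 = 1.411875
  f(c_5) = f(1.411875) = 0.149858
  f(a) × f(c) < 0, new interval: [1.388750, 1.411875]

After 5 iteration(s), the approximation is c_5 = 1.411875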